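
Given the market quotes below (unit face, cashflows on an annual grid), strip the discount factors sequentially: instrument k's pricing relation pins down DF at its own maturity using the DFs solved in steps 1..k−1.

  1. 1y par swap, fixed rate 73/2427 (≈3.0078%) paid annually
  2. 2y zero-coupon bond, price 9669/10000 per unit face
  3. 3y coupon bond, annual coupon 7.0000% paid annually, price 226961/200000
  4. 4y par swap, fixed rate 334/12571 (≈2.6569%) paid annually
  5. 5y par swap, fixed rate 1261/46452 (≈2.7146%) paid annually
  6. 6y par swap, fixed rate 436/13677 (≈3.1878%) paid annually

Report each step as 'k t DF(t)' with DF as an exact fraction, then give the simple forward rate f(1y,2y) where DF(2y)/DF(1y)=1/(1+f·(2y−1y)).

step 1 [1y] swap r/1=73/2427: DF=(1 − 73/2427·(0))/(1+73/2427) = 2427/2500 ≈ 0.970800
step 2 [2y] zero: DF = P = 9669/10000 ≈ 0.966900
step 3 [3y] bond c/1=7/100: DF=(226961/200000 − 7/100·(0.970800+0.966900))/(1+7/100) = 4669/5000 ≈ 0.933800
step 4 [4y] swap r/1=334/12571: DF=(1 − 334/12571·(0.970800+0.966900+0.933800))/(1+334/12571) = 4499/5000 ≈ 0.899800
step 5 [5y] swap r/1=1261/46452: DF=(1 − 1261/46452·(0.970800+0.966900+0.933800+0.899800))/(1+1261/46452) = 8739/10000 ≈ 0.873900
step 6 [6y] swap r/1=436/13677: DF=(1 − 436/13677·(0.970800+0.966900+0.933800+0.899800+0.873900))/(1+436/13677) = 516/625 ≈ 0.825600

1 1 2427/2500
2 2 9669/10000
3 3 4669/5000
4 4 4499/5000
5 5 8739/10000
6 6 516/625
f(1y,2y) = ((2427/2500)/(9669/10000) − 1)/(1) = 13/3223 ≈ 0.4034%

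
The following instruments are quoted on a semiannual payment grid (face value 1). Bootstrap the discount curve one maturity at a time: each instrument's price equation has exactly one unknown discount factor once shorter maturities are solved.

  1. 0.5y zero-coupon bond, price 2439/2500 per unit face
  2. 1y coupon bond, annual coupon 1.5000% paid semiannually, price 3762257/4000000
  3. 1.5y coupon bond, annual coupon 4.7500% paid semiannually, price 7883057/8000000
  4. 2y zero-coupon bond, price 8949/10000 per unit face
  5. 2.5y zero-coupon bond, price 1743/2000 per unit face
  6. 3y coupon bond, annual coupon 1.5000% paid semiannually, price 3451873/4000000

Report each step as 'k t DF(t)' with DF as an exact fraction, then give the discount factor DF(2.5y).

1 1/2 2439/2500
2 1 9263/10000
3 3/2 574/625
4 2 8949/10000
5 5/2 1743/2000
6 3 514/625
DF(2.5y) = 1743/2000 ≈ 0.871500

step 1 [0.5y] zero: DF = P = 2439/2500 ≈ 0.975600
step 2 [1y] bond c/2=3/400: DF=(3762257/4000000 − 3/400·(0.975600))/(1+3/400) = 9263/10000 ≈ 0.926300
step 3 [1.5y] bond c/2=19/800: DF=(7883057/8000000 − 19/800·(0.975600+0.926300))/(1+19/800) = 574/625 ≈ 0.918400
step 4 [2y] zero: DF = P = 8949/10000 ≈ 0.894900
step 5 [2.5y] zero: DF = P = 1743/2000 ≈ 0.871500
step 6 [3y] bond c/2=3/400: DF=(3451873/4000000 − 3/400·(0.975600+0.926300+0.918400+0.894900+0.871500))/(1+3/400) = 514/625 ≈ 0.822400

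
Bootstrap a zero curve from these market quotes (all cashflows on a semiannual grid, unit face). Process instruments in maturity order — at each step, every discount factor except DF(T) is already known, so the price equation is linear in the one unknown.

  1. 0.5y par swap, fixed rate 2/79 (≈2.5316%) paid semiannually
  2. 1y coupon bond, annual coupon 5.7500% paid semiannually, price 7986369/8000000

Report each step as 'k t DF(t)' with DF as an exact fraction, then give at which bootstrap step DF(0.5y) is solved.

step 1 [0.5y] swap r/2=1/79: DF=(1 − 1/79·(0))/(1+1/79) = 79/80 ≈ 0.987500
step 2 [1y] bond c/2=23/800: DF=(7986369/8000000 − 23/800·(0.987500))/(1+23/800) = 2357/2500 ≈ 0.942800

1 1/2 79/80
2 1 2357/2500
DF(0.5y) is solved at step 1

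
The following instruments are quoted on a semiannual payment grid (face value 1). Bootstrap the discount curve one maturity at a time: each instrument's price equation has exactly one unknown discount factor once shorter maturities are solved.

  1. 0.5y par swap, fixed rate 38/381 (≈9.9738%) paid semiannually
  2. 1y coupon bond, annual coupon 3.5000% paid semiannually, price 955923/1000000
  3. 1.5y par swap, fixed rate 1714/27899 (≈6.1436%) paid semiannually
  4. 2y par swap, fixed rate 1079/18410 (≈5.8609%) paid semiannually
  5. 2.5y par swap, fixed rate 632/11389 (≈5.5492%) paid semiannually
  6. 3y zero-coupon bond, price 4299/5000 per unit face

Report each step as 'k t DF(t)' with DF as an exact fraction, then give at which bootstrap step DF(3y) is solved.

1 1/2 381/400
2 1 9231/10000
3 3/2 9143/10000
4 2 8921/10000
5 5/2 546/625
6 3 4299/5000
DF(3y) is solved at step 6

step 1 [0.5y] swap r/2=19/381: DF=(1 − 19/381·(0))/(1+19/381) = 381/400 ≈ 0.952500
step 2 [1y] bond c/2=7/400: DF=(955923/1000000 − 7/400·(0.952500))/(1+7/400) = 9231/10000 ≈ 0.923100
step 3 [1.5y] swap r/2=857/27899: DF=(1 − 857/27899·(0.952500+0.923100))/(1+857/27899) = 9143/10000 ≈ 0.914300
step 4 [2y] swap r/2=1079/36820: DF=(1 − 1079/36820·(0.952500+0.923100+0.914300))/(1+1079/36820) = 8921/10000 ≈ 0.892100
step 5 [2.5y] swap r/2=316/11389: DF=(1 − 316/11389·(0.952500+0.923100+0.914300+0.892100))/(1+316/11389) = 546/625 ≈ 0.873600
step 6 [3y] zero: DF = P = 4299/5000 ≈ 0.859800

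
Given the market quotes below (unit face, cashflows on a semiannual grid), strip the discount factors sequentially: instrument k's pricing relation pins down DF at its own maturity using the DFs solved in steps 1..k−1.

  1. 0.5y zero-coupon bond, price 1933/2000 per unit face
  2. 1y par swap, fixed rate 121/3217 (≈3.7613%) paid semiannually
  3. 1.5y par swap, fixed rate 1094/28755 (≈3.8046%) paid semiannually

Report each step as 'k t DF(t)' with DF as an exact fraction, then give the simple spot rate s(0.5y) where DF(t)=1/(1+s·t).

1 1/2 1933/2000
2 1 9637/10000
3 3/2 9453/10000
s(0.5y) = (1/(1933/2000) − 1)/(1/2) = 134/1933 ≈ 6.9322%

step 1 [0.5y] zero: DF = P = 1933/2000 ≈ 0.966500
step 2 [1y] swap r/2=121/6434: DF=(1 − 121/6434·(0.966500))/(1+121/6434) = 9637/10000 ≈ 0.963700
step 3 [1.5y] swap r/2=547/28755: DF=(1 − 547/28755·(0.966500+0.963700))/(1+547/28755) = 9453/10000 ≈ 0.945300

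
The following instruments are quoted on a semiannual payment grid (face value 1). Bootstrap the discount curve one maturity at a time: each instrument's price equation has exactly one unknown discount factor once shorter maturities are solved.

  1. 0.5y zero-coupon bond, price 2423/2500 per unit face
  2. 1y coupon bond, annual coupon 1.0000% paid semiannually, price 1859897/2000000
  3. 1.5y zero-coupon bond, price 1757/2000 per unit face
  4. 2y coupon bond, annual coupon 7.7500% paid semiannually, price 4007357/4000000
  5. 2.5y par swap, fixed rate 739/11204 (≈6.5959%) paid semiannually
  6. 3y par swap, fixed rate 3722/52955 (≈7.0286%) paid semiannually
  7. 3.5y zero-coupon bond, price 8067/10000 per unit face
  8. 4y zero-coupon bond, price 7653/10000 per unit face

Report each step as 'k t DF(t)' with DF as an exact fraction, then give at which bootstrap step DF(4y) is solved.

1 1/2 2423/2500
2 1 1841/2000
3 3/2 1757/2000
4 2 2153/2500
5 5/2 4261/5000
6 3 8139/10000
7 7/2 8067/10000
8 4 7653/10000
DF(4y) is solved at step 8

step 1 [0.5y] zero: DF = P = 2423/2500 ≈ 0.969200
step 2 [1y] bond c/2=1/200: DF=(1859897/2000000 − 1/200·(0.969200))/(1+1/200) = 1841/2000 ≈ 0.920500
step 3 [1.5y] zero: DF = P = 1757/2000 ≈ 0.878500
step 4 [2y] bond c/2=31/800: DF=(4007357/4000000 − 31/800·(0.969200+0.920500+0.878500))/(1+31/800) = 2153/2500 ≈ 0.861200
step 5 [2.5y] swap r/2=739/22408: DF=(1 − 739/22408·(0.969200+0.920500+0.878500+0.861200))/(1+739/22408) = 4261/5000 ≈ 0.852200
step 6 [3y] swap r/2=1861/52955: DF=(1 − 1861/52955·(0.969200+0.920500+0.878500+0.861200+0.852200))/(1+1861/52955) = 8139/10000 ≈ 0.813900
step 7 [3.5y] zero: DF = P = 8067/10000 ≈ 0.806700
step 8 [4y] zero: DF = P = 7653/10000 ≈ 0.765300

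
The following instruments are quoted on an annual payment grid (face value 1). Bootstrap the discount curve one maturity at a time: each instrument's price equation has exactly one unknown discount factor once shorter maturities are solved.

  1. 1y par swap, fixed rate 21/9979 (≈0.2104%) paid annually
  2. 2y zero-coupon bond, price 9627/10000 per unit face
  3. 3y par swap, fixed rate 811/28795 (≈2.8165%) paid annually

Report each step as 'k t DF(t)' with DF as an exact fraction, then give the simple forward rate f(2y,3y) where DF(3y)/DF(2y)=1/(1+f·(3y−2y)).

1 1 9979/10000
2 2 9627/10000
3 3 9189/10000
f(2y,3y) = ((9627/10000)/(9189/10000) − 1)/(1) = 146/3063 ≈ 4.7666%

step 1 [1y] swap r/1=21/9979: DF=(1 − 21/9979·(0))/(1+21/9979) = 9979/10000 ≈ 0.997900
step 2 [2y] zero: DF = P = 9627/10000 ≈ 0.962700
step 3 [3y] swap r/1=811/28795: DF=(1 − 811/28795·(0.997900+0.962700))/(1+811/28795) = 9189/10000 ≈ 0.918900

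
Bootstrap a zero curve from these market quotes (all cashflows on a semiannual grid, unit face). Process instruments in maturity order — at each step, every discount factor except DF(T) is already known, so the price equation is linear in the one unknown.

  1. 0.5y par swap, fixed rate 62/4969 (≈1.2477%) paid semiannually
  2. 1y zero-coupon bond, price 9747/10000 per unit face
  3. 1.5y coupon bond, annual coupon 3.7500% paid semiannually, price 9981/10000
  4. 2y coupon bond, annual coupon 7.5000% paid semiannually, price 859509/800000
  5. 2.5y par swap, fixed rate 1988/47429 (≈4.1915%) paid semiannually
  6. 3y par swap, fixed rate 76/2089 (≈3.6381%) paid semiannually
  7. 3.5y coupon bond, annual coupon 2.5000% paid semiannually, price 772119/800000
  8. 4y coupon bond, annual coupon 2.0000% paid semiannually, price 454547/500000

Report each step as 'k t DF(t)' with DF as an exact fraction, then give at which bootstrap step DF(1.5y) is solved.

1 1/2 4969/5000
2 1 9747/10000
3 3/2 1887/2000
4 2 9303/10000
5 5/2 4503/5000
6 3 4487/5000
7 7/2 2209/2500
8 4 1671/2000
DF(1.5y) is solved at step 3

step 1 [0.5y] swap r/2=31/4969: DF=(1 − 31/4969·(0))/(1+31/4969) = 4969/5000 ≈ 0.993800
step 2 [1y] zero: DF = P = 9747/10000 ≈ 0.974700
step 3 [1.5y] bond c/2=3/160: DF=(9981/10000 − 3/160·(0.993800+0.974700))/(1+3/160) = 1887/2000 ≈ 0.943500
step 4 [2y] bond c/2=3/80: DF=(859509/800000 − 3/80·(0.993800+0.974700+0.943500))/(1+3/80) = 9303/10000 ≈ 0.930300
step 5 [2.5y] swap r/2=994/47429: DF=(1 − 994/47429·(0.993800+0.974700+0.943500+0.930300))/(1+994/47429) = 4503/5000 ≈ 0.900600
step 6 [3y] swap r/2=38/2089: DF=(1 − 38/2089·(0.993800+0.974700+0.943500+0.930300+0.900600))/(1+38/2089) = 4487/5000 ≈ 0.897400
step 7 [3.5y] bond c/2=1/80: DF=(772119/800000 − 1/80·(0.993800+0.974700+0.943500+0.930300+0.900600+0.897400))/(1+1/80) = 2209/2500 ≈ 0.883600
step 8 [4y] bond c/2=1/100: DF=(454547/500000 − 1/100·(0.993800+0.974700+0.943500+0.930300+0.900600+0.897400+0.883600))/(1+1/100) = 1671/2000 ≈ 0.835500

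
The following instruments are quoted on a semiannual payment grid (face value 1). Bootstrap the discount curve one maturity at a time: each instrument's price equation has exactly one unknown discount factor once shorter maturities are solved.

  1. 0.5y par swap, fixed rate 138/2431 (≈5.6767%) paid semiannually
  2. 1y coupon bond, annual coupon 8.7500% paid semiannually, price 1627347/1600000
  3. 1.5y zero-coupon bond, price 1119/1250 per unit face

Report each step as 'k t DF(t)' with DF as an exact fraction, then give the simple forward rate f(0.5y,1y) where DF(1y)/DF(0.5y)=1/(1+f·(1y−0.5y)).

step 1 [0.5y] swap r/2=69/2431: DF=(1 − 69/2431·(0))/(1+69/2431) = 2431/2500 ≈ 0.972400
step 2 [1y] bond c/2=7/160: DF=(1627347/1600000 − 7/160·(0.972400))/(1+7/160) = 9337/10000 ≈ 0.933700
step 3 [1.5y] zero: DF = P = 1119/1250 ≈ 0.895200

1 1/2 2431/2500
2 1 9337/10000
3 3/2 1119/1250
f(0.5y,1y) = ((2431/2500)/(9337/10000) − 1)/(1/2) = 774/9337 ≈ 8.2896%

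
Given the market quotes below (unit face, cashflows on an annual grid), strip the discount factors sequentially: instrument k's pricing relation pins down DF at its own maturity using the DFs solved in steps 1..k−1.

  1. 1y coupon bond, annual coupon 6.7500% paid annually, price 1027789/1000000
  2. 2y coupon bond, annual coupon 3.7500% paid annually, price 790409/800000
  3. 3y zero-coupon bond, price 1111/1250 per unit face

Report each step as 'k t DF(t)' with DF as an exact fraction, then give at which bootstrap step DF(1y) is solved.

1 1 2407/2500
2 2 367/400
3 3 1111/1250
DF(1y) is solved at step 1

step 1 [1y] bond c/1=27/400: DF=(1027789/1000000 − 27/400·(0))/(1+27/400) = 2407/2500 ≈ 0.962800
step 2 [2y] bond c/1=3/80: DF=(790409/800000 − 3/80·(0.962800))/(1+3/80) = 367/400 ≈ 0.917500
step 3 [3y] zero: DF = P = 1111/1250 ≈ 0.888800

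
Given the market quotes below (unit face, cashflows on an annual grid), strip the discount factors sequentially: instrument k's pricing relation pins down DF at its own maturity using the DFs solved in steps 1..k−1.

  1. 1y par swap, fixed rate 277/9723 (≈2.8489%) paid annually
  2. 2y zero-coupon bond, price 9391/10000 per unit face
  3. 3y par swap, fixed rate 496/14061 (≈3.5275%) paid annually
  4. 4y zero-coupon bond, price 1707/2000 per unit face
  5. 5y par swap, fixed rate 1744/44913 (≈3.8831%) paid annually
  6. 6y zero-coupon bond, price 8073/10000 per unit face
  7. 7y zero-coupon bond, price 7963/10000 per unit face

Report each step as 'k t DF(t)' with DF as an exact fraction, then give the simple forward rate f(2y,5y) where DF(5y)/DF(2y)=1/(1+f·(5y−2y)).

step 1 [1y] swap r/1=277/9723: DF=(1 − 277/9723·(0))/(1+277/9723) = 9723/10000 ≈ 0.972300
step 2 [2y] zero: DF = P = 9391/10000 ≈ 0.939100
step 3 [3y] swap r/1=496/14061: DF=(1 − 496/14061·(0.972300+0.939100))/(1+496/14061) = 563/625 ≈ 0.900800
step 4 [4y] zero: DF = P = 1707/2000 ≈ 0.853500
step 5 [5y] swap r/1=1744/44913: DF=(1 − 1744/44913·(0.972300+0.939100+0.900800+0.853500))/(1+1744/44913) = 516/625 ≈ 0.825600
step 6 [6y] zero: DF = P = 8073/10000 ≈ 0.807300
step 7 [7y] zero: DF = P = 7963/10000 ≈ 0.796300

1 1 9723/10000
2 2 9391/10000
3 3 563/625
4 4 1707/2000
5 5 516/625
6 6 8073/10000
7 7 7963/10000
f(2y,5y) = ((9391/10000)/(516/625) − 1)/(3) = 1135/24768 ≈ 4.5825%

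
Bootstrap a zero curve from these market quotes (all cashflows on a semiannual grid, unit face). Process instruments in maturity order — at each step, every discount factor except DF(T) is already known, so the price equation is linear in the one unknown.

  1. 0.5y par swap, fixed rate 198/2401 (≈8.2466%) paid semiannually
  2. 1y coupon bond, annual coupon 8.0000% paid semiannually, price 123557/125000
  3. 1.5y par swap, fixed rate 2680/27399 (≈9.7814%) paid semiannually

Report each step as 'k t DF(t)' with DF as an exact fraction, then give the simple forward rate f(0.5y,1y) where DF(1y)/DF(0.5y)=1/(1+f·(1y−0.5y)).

step 1 [0.5y] swap r/2=99/2401: DF=(1 − 99/2401·(0))/(1+99/2401) = 2401/2500 ≈ 0.960400
step 2 [1y] bond c/2=1/25: DF=(123557/125000 − 1/25·(0.960400))/(1+1/25) = 1827/2000 ≈ 0.913500
step 3 [1.5y] swap r/2=1340/27399: DF=(1 − 1340/27399·(0.960400+0.913500))/(1+1340/27399) = 433/500 ≈ 0.866000

1 1/2 2401/2500
2 1 1827/2000
3 3/2 433/500
f(0.5y,1y) = ((2401/2500)/(1827/2000) − 1)/(1/2) = 134/1305 ≈ 10.2682%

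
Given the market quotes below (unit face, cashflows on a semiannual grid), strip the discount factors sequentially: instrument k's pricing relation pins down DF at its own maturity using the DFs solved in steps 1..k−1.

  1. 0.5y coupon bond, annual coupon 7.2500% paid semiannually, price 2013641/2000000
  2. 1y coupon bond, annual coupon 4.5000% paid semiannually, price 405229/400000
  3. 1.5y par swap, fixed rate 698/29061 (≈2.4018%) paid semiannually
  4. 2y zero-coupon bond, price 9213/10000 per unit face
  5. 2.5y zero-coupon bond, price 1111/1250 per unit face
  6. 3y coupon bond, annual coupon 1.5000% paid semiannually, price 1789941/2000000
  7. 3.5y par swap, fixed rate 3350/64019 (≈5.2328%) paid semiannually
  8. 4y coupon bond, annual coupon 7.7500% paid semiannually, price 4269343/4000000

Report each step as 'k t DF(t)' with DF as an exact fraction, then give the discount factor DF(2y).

step 1 [0.5y] bond c/2=29/800: DF=(2013641/2000000 − 29/800·(0))/(1+29/800) = 2429/2500 ≈ 0.971600
step 2 [1y] bond c/2=9/400: DF=(405229/400000 − 9/400·(0.971600))/(1+9/400) = 4847/5000 ≈ 0.969400
step 3 [1.5y] swap r/2=349/29061: DF=(1 − 349/29061·(0.971600+0.969400))/(1+349/29061) = 9651/10000 ≈ 0.965100
step 4 [2y] zero: DF = P = 9213/10000 ≈ 0.921300
step 5 [2.5y] zero: DF = P = 1111/1250 ≈ 0.888800
step 6 [3y] bond c/2=3/400: DF=(1789941/2000000 − 3/400·(0.971600+0.969400+0.965100+0.921300+0.888800))/(1+3/400) = 2133/2500 ≈ 0.853200
step 7 [3.5y] swap r/2=1675/64019: DF=(1 − 1675/64019·(0.971600+0.969400+0.965100+0.921300+0.888800+0.853200))/(1+1675/64019) = 333/400 ≈ 0.832500
step 8 [4y] bond c/2=31/800: DF=(4269343/4000000 − 31/800·(0.971600+0.969400+0.965100+0.921300+0.888800+0.853200+0.832500))/(1+31/800) = 7887/10000 ≈ 0.788700

1 1/2 2429/2500
2 1 4847/5000
3 3/2 9651/10000
4 2 9213/10000
5 5/2 1111/1250
6 3 2133/2500
7 7/2 333/400
8 4 7887/10000
DF(2y) = 9213/10000 ≈ 0.921300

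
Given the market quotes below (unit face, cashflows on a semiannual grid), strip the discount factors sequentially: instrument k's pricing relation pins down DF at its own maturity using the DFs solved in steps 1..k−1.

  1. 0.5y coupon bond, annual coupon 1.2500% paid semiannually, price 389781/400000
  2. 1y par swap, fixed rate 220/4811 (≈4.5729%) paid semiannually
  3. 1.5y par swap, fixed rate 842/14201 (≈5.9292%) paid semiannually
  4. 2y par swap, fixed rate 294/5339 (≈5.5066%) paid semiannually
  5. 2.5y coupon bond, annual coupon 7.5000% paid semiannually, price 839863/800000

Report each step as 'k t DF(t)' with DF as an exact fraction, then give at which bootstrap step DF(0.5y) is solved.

step 1 [0.5y] bond c/2=1/160: DF=(389781/400000 − 1/160·(0))/(1+1/160) = 2421/2500 ≈ 0.968400
step 2 [1y] swap r/2=110/4811: DF=(1 − 110/4811·(0.968400))/(1+110/4811) = 239/250 ≈ 0.956000
step 3 [1.5y] swap r/2=421/14201: DF=(1 − 421/14201·(0.968400+0.956000))/(1+421/14201) = 4579/5000 ≈ 0.915800
step 4 [2y] swap r/2=147/5339: DF=(1 − 147/5339·(0.968400+0.956000+0.915800))/(1+147/5339) = 8971/10000 ≈ 0.897100
step 5 [2.5y] bond c/2=3/80: DF=(839863/800000 − 3/80·(0.968400+0.956000+0.915800+0.897100))/(1+3/80) = 548/625 ≈ 0.876800

1 1/2 2421/2500
2 1 239/250
3 3/2 4579/5000
4 2 8971/10000
5 5/2 548/625
DF(0.5y) is solved at step 1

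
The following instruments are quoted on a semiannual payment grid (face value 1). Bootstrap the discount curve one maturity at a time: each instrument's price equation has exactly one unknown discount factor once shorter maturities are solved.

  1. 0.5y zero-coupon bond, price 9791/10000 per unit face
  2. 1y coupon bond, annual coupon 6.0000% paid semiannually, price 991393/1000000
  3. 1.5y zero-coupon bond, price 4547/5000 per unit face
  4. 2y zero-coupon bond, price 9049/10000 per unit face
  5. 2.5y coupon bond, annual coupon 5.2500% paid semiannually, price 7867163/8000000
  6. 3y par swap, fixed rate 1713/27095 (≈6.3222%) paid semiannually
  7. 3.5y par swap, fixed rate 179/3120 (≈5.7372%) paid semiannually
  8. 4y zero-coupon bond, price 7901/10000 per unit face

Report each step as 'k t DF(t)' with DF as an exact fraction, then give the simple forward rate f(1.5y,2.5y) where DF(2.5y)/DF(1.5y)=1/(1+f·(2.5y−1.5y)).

step 1 [0.5y] zero: DF = P = 9791/10000 ≈ 0.979100
step 2 [1y] bond c/2=3/100: DF=(991393/1000000 − 3/100·(0.979100))/(1+3/100) = 467/500 ≈ 0.934000
step 3 [1.5y] zero: DF = P = 4547/5000 ≈ 0.909400
step 4 [2y] zero: DF = P = 9049/10000 ≈ 0.904900
step 5 [2.5y] bond c/2=21/800: DF=(7867163/8000000 − 21/800·(0.979100+0.934000+0.909400+0.904900))/(1+21/800) = 8629/10000 ≈ 0.862900
step 6 [3y] swap r/2=1713/54190: DF=(1 − 1713/54190·(0.979100+0.934000+0.909400+0.904900+0.862900))/(1+1713/54190) = 8287/10000 ≈ 0.828700
step 7 [3.5y] swap r/2=179/6240: DF=(1 − 179/6240·(0.979100+0.934000+0.909400+0.904900+0.862900+0.828700))/(1+179/6240) = 821/1000 ≈ 0.821000
step 8 [4y] zero: DF = P = 7901/10000 ≈ 0.790100

1 1/2 9791/10000
2 1 467/500
3 3/2 4547/5000
4 2 9049/10000
5 5/2 8629/10000
6 3 8287/10000
7 7/2 821/1000
8 4 7901/10000
f(1.5y,2.5y) = ((4547/5000)/(8629/10000) − 1)/(1) = 465/8629 ≈ 5.3888%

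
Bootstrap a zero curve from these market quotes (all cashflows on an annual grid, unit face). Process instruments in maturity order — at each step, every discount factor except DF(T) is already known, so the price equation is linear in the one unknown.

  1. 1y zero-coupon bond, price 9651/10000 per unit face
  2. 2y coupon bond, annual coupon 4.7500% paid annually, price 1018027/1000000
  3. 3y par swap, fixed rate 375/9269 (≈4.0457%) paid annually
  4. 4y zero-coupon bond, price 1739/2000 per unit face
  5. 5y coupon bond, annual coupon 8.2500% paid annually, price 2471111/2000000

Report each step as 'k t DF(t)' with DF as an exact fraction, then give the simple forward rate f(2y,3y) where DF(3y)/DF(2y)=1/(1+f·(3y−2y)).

1 1 9651/10000
2 2 9281/10000
3 3 71/80
4 4 1739/2000
5 5 1079/1250
f(2y,3y) = ((9281/10000)/(71/80) − 1)/(1) = 406/8875 ≈ 4.5746%

step 1 [1y] zero: DF = P = 9651/10000 ≈ 0.965100
step 2 [2y] bond c/1=19/400: DF=(1018027/1000000 − 19/400·(0.965100))/(1+19/400) = 9281/10000 ≈ 0.928100
step 3 [3y] swap r/1=375/9269: DF=(1 − 375/9269·(0.965100+0.928100))/(1+375/9269) = 71/80 ≈ 0.887500
step 4 [4y] zero: DF = P = 1739/2000 ≈ 0.869500
step 5 [5y] bond c/1=33/400: DF=(2471111/2000000 − 33/400·(0.965100+0.928100+0.887500+0.869500))/(1+33/400) = 1079/1250 ≈ 0.863200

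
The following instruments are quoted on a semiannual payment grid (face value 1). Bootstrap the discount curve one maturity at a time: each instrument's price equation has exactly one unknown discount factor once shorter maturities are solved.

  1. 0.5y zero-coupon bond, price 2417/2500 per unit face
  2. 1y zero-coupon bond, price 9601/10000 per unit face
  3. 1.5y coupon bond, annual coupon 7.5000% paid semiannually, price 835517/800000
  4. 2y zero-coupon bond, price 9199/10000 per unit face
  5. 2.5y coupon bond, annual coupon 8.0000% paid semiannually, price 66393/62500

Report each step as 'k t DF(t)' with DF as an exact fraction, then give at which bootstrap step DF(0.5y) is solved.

step 1 [0.5y] zero: DF = P = 2417/2500 ≈ 0.966800
step 2 [1y] zero: DF = P = 9601/10000 ≈ 0.960100
step 3 [1.5y] bond c/2=3/80: DF=(835517/800000 − 3/80·(0.966800+0.960100))/(1+3/80) = 937/1000 ≈ 0.937000
step 4 [2y] zero: DF = P = 9199/10000 ≈ 0.919900
step 5 [2.5y] bond c/2=1/25: DF=(66393/62500 − 1/25·(0.966800+0.960100+0.937000+0.919900))/(1+1/25) = 8759/10000 ≈ 0.875900

1 1/2 2417/2500
2 1 9601/10000
3 3/2 937/1000
4 2 9199/10000
5 5/2 8759/10000
DF(0.5y) is solved at step 1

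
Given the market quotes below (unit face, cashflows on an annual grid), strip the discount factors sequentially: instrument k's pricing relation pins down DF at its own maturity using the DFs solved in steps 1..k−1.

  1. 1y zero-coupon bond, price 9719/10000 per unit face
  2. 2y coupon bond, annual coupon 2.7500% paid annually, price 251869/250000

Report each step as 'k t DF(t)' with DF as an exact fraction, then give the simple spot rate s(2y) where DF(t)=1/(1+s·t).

step 1 [1y] zero: DF = P = 9719/10000 ≈ 0.971900
step 2 [2y] bond c/1=11/400: DF=(251869/250000 − 11/400·(0.971900))/(1+11/400) = 1909/2000 ≈ 0.954500

1 1 9719/10000
2 2 1909/2000
s(2y) = (1/(1909/2000) − 1)/(2) = 91/3818 ≈ 2.3834%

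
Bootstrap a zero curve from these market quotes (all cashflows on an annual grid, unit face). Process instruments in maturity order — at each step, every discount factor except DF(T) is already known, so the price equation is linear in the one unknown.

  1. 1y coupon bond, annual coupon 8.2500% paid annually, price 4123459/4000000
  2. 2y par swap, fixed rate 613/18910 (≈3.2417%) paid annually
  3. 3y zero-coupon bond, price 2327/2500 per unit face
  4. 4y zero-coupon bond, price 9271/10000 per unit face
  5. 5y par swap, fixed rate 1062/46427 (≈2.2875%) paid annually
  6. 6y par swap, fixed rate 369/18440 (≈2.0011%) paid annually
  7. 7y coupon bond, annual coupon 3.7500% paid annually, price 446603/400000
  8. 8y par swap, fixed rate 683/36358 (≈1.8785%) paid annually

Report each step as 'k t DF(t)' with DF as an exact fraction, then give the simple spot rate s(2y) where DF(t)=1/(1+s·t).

1 1 9523/10000
2 2 9387/10000
3 3 2327/2500
4 4 9271/10000
5 5 4469/5000
6 6 8893/10000
7 7 4381/5000
8 8 4317/5000
s(2y) = (1/(9387/10000) − 1)/(2) = 613/18774 ≈ 3.2652%

step 1 [1y] bond c/1=33/400: DF=(4123459/4000000 − 33/400·(0))/(1+33/400) = 9523/10000 ≈ 0.952300
step 2 [2y] swap r/1=613/18910: DF=(1 − 613/18910·(0.952300))/(1+613/18910) = 9387/10000 ≈ 0.938700
step 3 [3y] zero: DF = P = 2327/2500 ≈ 0.930800
step 4 [4y] zero: DF = P = 9271/10000 ≈ 0.927100
step 5 [5y] swap r/1=1062/46427: DF=(1 − 1062/46427·(0.952300+0.938700+0.930800+0.927100))/(1+1062/46427) = 4469/5000 ≈ 0.893800
step 6 [6y] swap r/1=369/18440: DF=(1 − 369/18440·(0.952300+0.938700+0.930800+0.927100+0.893800))/(1+369/18440) = 8893/10000 ≈ 0.889300
step 7 [7y] bond c/1=3/80: DF=(446603/400000 − 3/80·(0.952300+0.938700+0.930800+0.927100+0.893800+0.889300))/(1+3/80) = 4381/5000 ≈ 0.876200
step 8 [8y] swap r/1=683/36358: DF=(1 − 683/36358·(0.952300+0.938700+0.930800+0.927100+0.893800+0.889300+0.876200))/(1+683/36358) = 4317/5000 ≈ 0.863400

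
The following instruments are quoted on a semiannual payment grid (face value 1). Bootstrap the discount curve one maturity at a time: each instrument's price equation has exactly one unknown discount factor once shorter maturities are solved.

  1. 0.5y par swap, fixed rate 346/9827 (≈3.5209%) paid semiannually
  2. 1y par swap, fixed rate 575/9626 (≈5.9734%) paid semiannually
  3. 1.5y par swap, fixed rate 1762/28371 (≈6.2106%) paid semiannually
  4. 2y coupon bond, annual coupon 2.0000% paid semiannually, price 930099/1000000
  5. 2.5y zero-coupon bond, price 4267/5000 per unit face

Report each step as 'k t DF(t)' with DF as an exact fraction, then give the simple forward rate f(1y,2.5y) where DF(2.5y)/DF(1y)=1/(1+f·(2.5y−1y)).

step 1 [0.5y] swap r/2=173/9827: DF=(1 − 173/9827·(0))/(1+173/9827) = 9827/10000 ≈ 0.982700
step 2 [1y] swap r/2=575/19252: DF=(1 − 575/19252·(0.982700))/(1+575/19252) = 377/400 ≈ 0.942500
step 3 [1.5y] swap r/2=881/28371: DF=(1 − 881/28371·(0.982700+0.942500))/(1+881/28371) = 9119/10000 ≈ 0.911900
step 4 [2y] bond c/2=1/100: DF=(930099/1000000 − 1/100·(0.982700+0.942500+0.911900))/(1+1/100) = 558/625 ≈ 0.892800
step 5 [2.5y] zero: DF = P = 4267/5000 ≈ 0.853400

1 1/2 9827/10000
2 1 377/400
3 3/2 9119/10000
4 2 558/625
5 5/2 4267/5000
f(1y,2.5y) = ((377/400)/(4267/5000) − 1)/(3/2) = 297/4267 ≈ 6.9604%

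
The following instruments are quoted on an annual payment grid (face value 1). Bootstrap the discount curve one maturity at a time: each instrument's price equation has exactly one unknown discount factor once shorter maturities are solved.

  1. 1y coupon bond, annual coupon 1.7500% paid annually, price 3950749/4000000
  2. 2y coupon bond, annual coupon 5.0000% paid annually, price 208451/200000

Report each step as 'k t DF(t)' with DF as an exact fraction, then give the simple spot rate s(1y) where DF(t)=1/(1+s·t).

1 1 9707/10000
2 2 1183/1250
s(1y) = (1/(9707/10000) − 1)/(1) = 293/9707 ≈ 3.0184%

step 1 [1y] bond c/1=7/400: DF=(3950749/4000000 − 7/400·(0))/(1+7/400) = 9707/10000 ≈ 0.970700
step 2 [2y] bond c/1=1/20: DF=(208451/200000 − 1/20·(0.970700))/(1+1/20) = 1183/1250 ≈ 0.946400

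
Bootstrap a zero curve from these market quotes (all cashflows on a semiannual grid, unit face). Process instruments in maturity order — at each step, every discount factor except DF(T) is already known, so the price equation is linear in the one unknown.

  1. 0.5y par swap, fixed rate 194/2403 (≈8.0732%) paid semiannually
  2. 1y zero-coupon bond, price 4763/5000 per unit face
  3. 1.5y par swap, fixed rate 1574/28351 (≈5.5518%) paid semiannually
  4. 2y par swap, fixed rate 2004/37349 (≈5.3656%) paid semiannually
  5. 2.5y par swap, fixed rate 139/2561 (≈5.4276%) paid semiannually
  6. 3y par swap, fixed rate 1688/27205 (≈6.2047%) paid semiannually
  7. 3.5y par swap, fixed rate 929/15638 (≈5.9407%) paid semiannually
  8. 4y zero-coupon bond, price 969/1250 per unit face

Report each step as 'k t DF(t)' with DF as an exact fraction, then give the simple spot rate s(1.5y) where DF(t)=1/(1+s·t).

1 1/2 2403/2500
2 1 4763/5000
3 3/2 9213/10000
4 2 4499/5000
5 5/2 8749/10000
6 3 1039/1250
7 7/2 4071/5000
8 4 969/1250
s(1.5y) = (1/(9213/10000) − 1)/(3/2) = 1574/27639 ≈ 5.6949%

step 1 [0.5y] swap r/2=97/2403: DF=(1 − 97/2403·(0))/(1+97/2403) = 2403/2500 ≈ 0.961200
step 2 [1y] zero: DF = P = 4763/5000 ≈ 0.952600
step 3 [1.5y] swap r/2=787/28351: DF=(1 − 787/28351·(0.961200+0.952600))/(1+787/28351) = 9213/10000 ≈ 0.921300
step 4 [2y] swap r/2=1002/37349: DF=(1 − 1002/37349·(0.961200+0.952600+0.921300))/(1+1002/37349) = 4499/5000 ≈ 0.899800
step 5 [2.5y] swap r/2=139/5122: DF=(1 − 139/5122·(0.961200+0.952600+0.921300+0.899800))/(1+139/5122) = 8749/10000 ≈ 0.874900
step 6 [3y] swap r/2=844/27205: DF=(1 − 844/27205·(0.961200+0.952600+0.921300+0.899800+0.874900))/(1+844/27205) = 1039/1250 ≈ 0.831200
step 7 [3.5y] swap r/2=929/31276: DF=(1 − 929/31276·(0.961200+0.952600+0.921300+0.899800+0.874900+0.831200))/(1+929/31276) = 4071/5000 ≈ 0.814200
step 8 [4y] zero: DF = P = 969/1250 ≈ 0.775200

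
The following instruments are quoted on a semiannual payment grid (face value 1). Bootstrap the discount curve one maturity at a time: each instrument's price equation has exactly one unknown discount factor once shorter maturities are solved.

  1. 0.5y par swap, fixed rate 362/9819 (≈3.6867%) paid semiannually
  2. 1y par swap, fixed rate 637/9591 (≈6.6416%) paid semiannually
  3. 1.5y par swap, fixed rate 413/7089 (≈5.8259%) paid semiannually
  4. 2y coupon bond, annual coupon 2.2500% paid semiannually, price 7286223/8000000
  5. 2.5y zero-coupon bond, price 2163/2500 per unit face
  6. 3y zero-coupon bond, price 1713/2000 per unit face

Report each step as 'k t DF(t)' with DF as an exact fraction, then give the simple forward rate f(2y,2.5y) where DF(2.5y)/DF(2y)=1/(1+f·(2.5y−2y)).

1 1/2 9819/10000
2 1 9363/10000
3 3/2 4587/5000
4 2 8691/10000
5 5/2 2163/2500
6 3 1713/2000
f(2y,2.5y) = ((8691/10000)/(2163/2500) − 1)/(1/2) = 13/1442 ≈ 0.9015%

step 1 [0.5y] swap r/2=181/9819: DF=(1 − 181/9819·(0))/(1+181/9819) = 9819/10000 ≈ 0.981900
step 2 [1y] swap r/2=637/19182: DF=(1 − 637/19182·(0.981900))/(1+637/19182) = 9363/10000 ≈ 0.936300
step 3 [1.5y] swap r/2=413/14178: DF=(1 − 413/14178·(0.981900+0.936300))/(1+413/14178) = 4587/5000 ≈ 0.917400
step 4 [2y] bond c/2=9/800: DF=(7286223/8000000 − 9/800·(0.981900+0.936300+0.917400))/(1+9/800) = 8691/10000 ≈ 0.869100
step 5 [2.5y] zero: DF = P = 2163/2500 ≈ 0.865200
step 6 [3y] zero: DF = P = 1713/2000 ≈ 0.856500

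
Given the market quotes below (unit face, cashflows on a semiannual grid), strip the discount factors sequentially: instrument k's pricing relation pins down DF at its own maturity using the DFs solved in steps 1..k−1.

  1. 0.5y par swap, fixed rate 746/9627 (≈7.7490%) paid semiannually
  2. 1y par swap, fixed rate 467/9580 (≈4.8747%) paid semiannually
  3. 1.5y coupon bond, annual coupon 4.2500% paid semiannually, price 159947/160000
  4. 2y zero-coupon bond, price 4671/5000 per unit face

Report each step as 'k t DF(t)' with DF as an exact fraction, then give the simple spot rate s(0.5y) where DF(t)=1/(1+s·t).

1 1/2 9627/10000
2 1 9533/10000
3 3/2 939/1000
4 2 4671/5000
s(0.5y) = (1/(9627/10000) − 1)/(1/2) = 746/9627 ≈ 7.7490%

step 1 [0.5y] swap r/2=373/9627: DF=(1 − 373/9627·(0))/(1+373/9627) = 9627/10000 ≈ 0.962700
step 2 [1y] swap r/2=467/19160: DF=(1 − 467/19160·(0.962700))/(1+467/19160) = 9533/10000 ≈ 0.953300
step 3 [1.5y] bond c/2=17/800: DF=(159947/160000 − 17/800·(0.962700+0.953300))/(1+17/800) = 939/1000 ≈ 0.939000
step 4 [2y] zero: DF = P = 4671/5000 ≈ 0.934200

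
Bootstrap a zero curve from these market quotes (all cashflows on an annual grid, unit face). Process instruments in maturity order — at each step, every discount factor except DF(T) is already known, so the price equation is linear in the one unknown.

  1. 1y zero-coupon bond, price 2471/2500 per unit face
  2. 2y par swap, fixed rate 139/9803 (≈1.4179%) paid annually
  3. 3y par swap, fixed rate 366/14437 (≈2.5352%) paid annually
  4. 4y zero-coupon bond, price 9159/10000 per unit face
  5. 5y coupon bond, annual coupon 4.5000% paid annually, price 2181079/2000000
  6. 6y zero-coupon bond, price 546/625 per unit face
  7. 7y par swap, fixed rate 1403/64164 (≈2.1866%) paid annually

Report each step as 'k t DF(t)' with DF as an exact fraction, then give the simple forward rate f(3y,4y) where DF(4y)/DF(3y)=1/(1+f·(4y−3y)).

1 1 2471/2500
2 2 4861/5000
3 3 2317/2500
4 4 9159/10000
5 5 4399/5000
6 6 546/625
7 7 8597/10000
f(3y,4y) = ((2317/2500)/(9159/10000) − 1)/(1) = 109/9159 ≈ 1.1901%

step 1 [1y] zero: DF = P = 2471/2500 ≈ 0.988400
step 2 [2y] swap r/1=139/9803: DF=(1 − 139/9803·(0.988400))/(1+139/9803) = 4861/5000 ≈ 0.972200
step 3 [3y] swap r/1=366/14437: DF=(1 − 366/14437·(0.988400+0.972200))/(1+366/14437) = 2317/2500 ≈ 0.926800
step 4 [4y] zero: DF = P = 9159/10000 ≈ 0.915900
step 5 [5y] bond c/1=9/200: DF=(2181079/2000000 − 9/200·(0.988400+0.972200+0.926800+0.915900))/(1+9/200) = 4399/5000 ≈ 0.879800
step 6 [6y] zero: DF = P = 546/625 ≈ 0.873600
step 7 [7y] swap r/1=1403/64164: DF=(1 − 1403/64164·(0.988400+0.972200+0.926800+0.915900+0.879800+0.873600))/(1+1403/64164) = 8597/10000 ≈ 0.859700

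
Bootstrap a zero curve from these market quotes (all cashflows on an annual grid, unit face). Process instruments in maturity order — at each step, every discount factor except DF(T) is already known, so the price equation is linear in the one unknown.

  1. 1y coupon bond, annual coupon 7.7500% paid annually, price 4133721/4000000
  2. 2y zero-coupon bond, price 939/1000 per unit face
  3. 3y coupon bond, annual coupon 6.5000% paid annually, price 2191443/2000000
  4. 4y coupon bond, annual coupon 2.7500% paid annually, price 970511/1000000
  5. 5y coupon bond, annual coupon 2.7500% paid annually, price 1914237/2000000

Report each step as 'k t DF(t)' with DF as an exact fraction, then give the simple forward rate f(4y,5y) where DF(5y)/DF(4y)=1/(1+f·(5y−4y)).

step 1 [1y] bond c/1=31/400: DF=(4133721/4000000 − 31/400·(0))/(1+31/400) = 9591/10000 ≈ 0.959100
step 2 [2y] zero: DF = P = 939/1000 ≈ 0.939000
step 3 [3y] bond c/1=13/200: DF=(2191443/2000000 − 13/200·(0.959100+0.939000))/(1+13/200) = 913/1000 ≈ 0.913000
step 4 [4y] bond c/1=11/400: DF=(970511/1000000 − 11/400·(0.959100+0.939000+0.913000))/(1+11/400) = 8693/10000 ≈ 0.869300
step 5 [5y] bond c/1=11/400: DF=(1914237/2000000 − 11/400·(0.959100+0.939000+0.913000+0.869300))/(1+11/400) = 833/1000 ≈ 0.833000

1 1 9591/10000
2 2 939/1000
3 3 913/1000
4 4 8693/10000
5 5 833/1000
f(4y,5y) = ((8693/10000)/(833/1000) − 1)/(1) = 363/8330 ≈ 4.3577%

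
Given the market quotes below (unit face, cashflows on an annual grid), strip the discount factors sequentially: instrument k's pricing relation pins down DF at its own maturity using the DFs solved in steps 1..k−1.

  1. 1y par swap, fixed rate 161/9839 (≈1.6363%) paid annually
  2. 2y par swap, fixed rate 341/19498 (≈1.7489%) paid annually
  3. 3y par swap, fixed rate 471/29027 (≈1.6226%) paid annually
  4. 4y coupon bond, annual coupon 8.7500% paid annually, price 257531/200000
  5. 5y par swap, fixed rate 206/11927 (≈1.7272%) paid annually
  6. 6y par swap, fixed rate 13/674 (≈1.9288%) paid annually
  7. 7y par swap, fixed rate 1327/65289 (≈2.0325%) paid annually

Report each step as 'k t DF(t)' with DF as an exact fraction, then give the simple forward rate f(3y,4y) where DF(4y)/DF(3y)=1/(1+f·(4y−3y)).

1 1 9839/10000
2 2 9659/10000
3 3 9529/10000
4 4 1901/2000
5 5 1147/1250
6 6 2227/2500
7 7 8673/10000
f(3y,4y) = ((9529/10000)/(1901/2000) − 1)/(1) = 24/9505 ≈ 0.2525%

step 1 [1y] swap r/1=161/9839: DF=(1 − 161/9839·(0))/(1+161/9839) = 9839/10000 ≈ 0.983900
step 2 [2y] swap r/1=341/19498: DF=(1 − 341/19498·(0.983900))/(1+341/19498) = 9659/10000 ≈ 0.965900
step 3 [3y] swap r/1=471/29027: DF=(1 − 471/29027·(0.983900+0.965900))/(1+471/29027) = 9529/10000 ≈ 0.952900
step 4 [4y] bond c/1=7/80: DF=(257531/200000 − 7/80·(0.983900+0.965900+0.952900))/(1+7/80) = 1901/2000 ≈ 0.950500
step 5 [5y] swap r/1=206/11927: DF=(1 − 206/11927·(0.983900+0.965900+0.952900+0.950500))/(1+206/11927) = 1147/1250 ≈ 0.917600
step 6 [6y] swap r/1=13/674: DF=(1 − 13/674·(0.983900+0.965900+0.952900+0.950500+0.917600))/(1+13/674) = 2227/2500 ≈ 0.890800
step 7 [7y] swap r/1=1327/65289: DF=(1 − 1327/65289·(0.983900+0.965900+0.952900+0.950500+0.917600+0.890800))/(1+1327/65289) = 8673/10000 ≈ 0.867300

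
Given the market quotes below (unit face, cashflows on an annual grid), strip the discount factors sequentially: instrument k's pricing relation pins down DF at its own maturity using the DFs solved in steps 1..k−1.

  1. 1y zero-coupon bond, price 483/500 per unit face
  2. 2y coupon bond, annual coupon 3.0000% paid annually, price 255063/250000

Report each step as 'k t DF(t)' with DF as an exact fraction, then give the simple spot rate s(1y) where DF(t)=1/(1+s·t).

step 1 [1y] zero: DF = P = 483/500 ≈ 0.966000
step 2 [2y] bond c/1=3/100: DF=(255063/250000 − 3/100·(0.966000))/(1+3/100) = 1203/1250 ≈ 0.962400

1 1 483/500
2 2 1203/1250
s(1y) = (1/(483/500) − 1)/(1) = 17/483 ≈ 3.5197%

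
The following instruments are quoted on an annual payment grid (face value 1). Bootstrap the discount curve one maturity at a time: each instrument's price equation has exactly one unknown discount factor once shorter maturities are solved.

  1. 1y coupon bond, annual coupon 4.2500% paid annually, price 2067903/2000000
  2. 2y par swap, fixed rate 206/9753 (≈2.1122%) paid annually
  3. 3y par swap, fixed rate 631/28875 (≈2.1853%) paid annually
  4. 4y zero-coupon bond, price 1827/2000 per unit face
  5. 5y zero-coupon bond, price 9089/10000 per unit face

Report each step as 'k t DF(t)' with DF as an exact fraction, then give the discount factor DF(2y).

step 1 [1y] bond c/1=17/400: DF=(2067903/2000000 − 17/400·(0))/(1+17/400) = 4959/5000 ≈ 0.991800
step 2 [2y] swap r/1=206/9753: DF=(1 − 206/9753·(0.991800))/(1+206/9753) = 2397/2500 ≈ 0.958800
step 3 [3y] swap r/1=631/28875: DF=(1 − 631/28875·(0.991800+0.958800))/(1+631/28875) = 9369/10000 ≈ 0.936900
step 4 [4y] zero: DF = P = 1827/2000 ≈ 0.913500
step 5 [5y] zero: DF = P = 9089/10000 ≈ 0.908900

1 1 4959/5000
2 2 2397/2500
3 3 9369/10000
4 4 1827/2000
5 5 9089/10000
DF(2y) = 2397/2500 ≈ 0.958800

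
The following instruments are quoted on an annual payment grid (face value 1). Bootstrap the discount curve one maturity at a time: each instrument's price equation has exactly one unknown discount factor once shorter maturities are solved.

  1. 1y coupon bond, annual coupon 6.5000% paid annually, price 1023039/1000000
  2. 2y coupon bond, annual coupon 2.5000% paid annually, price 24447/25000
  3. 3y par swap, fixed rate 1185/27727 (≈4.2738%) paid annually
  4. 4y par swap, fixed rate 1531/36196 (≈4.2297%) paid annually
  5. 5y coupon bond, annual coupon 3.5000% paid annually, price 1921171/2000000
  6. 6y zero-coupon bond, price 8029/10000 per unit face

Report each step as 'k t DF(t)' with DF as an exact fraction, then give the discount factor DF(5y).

step 1 [1y] bond c/1=13/200: DF=(1023039/1000000 − 13/200·(0))/(1+13/200) = 4803/5000 ≈ 0.960600
step 2 [2y] bond c/1=1/40: DF=(24447/25000 − 1/40·(0.960600))/(1+1/40) = 4653/5000 ≈ 0.930600
step 3 [3y] swap r/1=1185/27727: DF=(1 − 1185/27727·(0.960600+0.930600))/(1+1185/27727) = 1763/2000 ≈ 0.881500
step 4 [4y] swap r/1=1531/36196: DF=(1 − 1531/36196·(0.960600+0.930600+0.881500))/(1+1531/36196) = 8469/10000 ≈ 0.846900
step 5 [5y] bond c/1=7/200: DF=(1921171/2000000 − 7/200·(0.960600+0.930600+0.881500+0.846900))/(1+7/200) = 8057/10000 ≈ 0.805700
step 6 [6y] zero: DF = P = 8029/10000 ≈ 0.802900

1 1 4803/5000
2 2 4653/5000
3 3 1763/2000
4 4 8469/10000
5 5 8057/10000
6 6 8029/10000
DF(5y) = 8057/10000 ≈ 0.805700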